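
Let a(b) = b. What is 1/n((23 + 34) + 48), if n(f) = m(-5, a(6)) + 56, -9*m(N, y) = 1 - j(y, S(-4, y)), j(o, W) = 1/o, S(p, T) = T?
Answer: 54/3019 ≈ 0.017887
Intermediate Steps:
m(N, y) = -⅑ + 1/(9*y) (m(N, y) = -(1 - 1/y)/9 = -⅑ + 1/(9*y))
n(f) = 3019/54 (n(f) = (⅑)*(1 - 1*6)/6 + 56 = (⅑)*(⅙)*(1 - 6) + 56 = (⅑)*(⅙)*(-5) + 56 = -5/54 + 56 = 3019/54)
1/n((23 + 34) + 48) = 1/(3019/54) = 54/3019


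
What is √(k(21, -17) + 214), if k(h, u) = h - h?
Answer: √214 ≈ 14.629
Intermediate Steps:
k(h, u) = 0
√(k(21, -17) + 214) = √(0 + 214) = √214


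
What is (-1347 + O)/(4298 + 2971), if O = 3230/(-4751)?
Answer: -6402827/34535019 ≈ -0.18540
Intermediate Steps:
O = -3230/4751 (O = 3230*(-1/4751) = -3230/4751 ≈ -0.67986)
(-1347 + O)/(4298 + 2971) = (-1347 - 3230/4751)/(4298 + 2971) = -6402827/4751/7269 = -6402827/4751*1/7269 = -6402827/34535019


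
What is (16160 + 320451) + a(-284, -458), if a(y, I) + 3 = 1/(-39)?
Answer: 13127711/39 ≈ 3.3661e+5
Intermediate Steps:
a(y, I) = -118/39 (a(y, I) = -3 + 1/(-39) = -3 - 1/39 = -118/39)
(16160 + 320451) + a(-284, -458) = (16160 + 320451) - 118/39 = 336611 - 118/39 = 13127711/39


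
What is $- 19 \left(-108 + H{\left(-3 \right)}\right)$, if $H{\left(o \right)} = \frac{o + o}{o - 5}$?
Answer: $\frac{8151}{4} \approx 2037.8$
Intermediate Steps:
$H{\left(o \right)} = \frac{2 o}{-5 + o}$
$- 19 \left(-108 + H{\left(-3 \right)}\right) = - 19 \left(-108 + 2 \left(-3\right) \frac{1}{-5 - 3}\right) = - 19 \left(-108 + 2 \left(-3\right) \frac{1}{-8}\right) = - 19 \left(-108 + 2 \left(-3\right) \left(- \frac{1}{8}\right)\right) = - 19 \left(-108 + \frac{3}{4}\right) = \left(-19\right) \left(- \frac{429}{4}\right) = \frac{8151}{4}$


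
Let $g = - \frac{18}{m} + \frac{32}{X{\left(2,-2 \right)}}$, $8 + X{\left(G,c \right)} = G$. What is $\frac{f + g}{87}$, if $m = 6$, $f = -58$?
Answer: $- \frac{199}{261} \approx -0.76245$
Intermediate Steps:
$X{\left(G,c \right)} = -8 + G$
$g = - \frac{25}{3}$ ($g = - \frac{18}{6} + \frac{32}{-8 + 2} = \left(-18\right) \frac{1}{6} + \frac{32}{-6} = -3 + 32 \left(- \frac{1}{6}\right) = -3 - \frac{16}{3} = - \frac{25}{3} \approx -8.3333$)
$\frac{f + g}{87} = \frac{-58 - \frac{25}{3}}{87} = \left(- \frac{199}{3}\right) \frac{1}{87} = - \frac{199}{261}$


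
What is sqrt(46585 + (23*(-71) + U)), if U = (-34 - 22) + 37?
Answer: 7*sqrt(917) ≈ 211.97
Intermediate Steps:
U = -19 (U = -56 + 37 = -19)
sqrt(46585 + (23*(-71) + U)) = sqrt(46585 + (23*(-71) - 19)) = sqrt(46585 + (-1633 - 19)) = sqrt(46585 - 1652) = sqrt(44933) = 7*sqrt(917)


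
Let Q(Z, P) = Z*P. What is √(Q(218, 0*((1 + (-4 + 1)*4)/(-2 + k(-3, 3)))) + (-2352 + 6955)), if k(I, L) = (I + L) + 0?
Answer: √4603 ≈ 67.845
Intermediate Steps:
k(I, L) = I + L
Q(Z, P) = P*Z
√(Q(218, 0*((1 + (-4 + 1)*4)/(-2 + k(-3, 3)))) + (-2352 + 6955)) = √((0*((1 + (-4 + 1)*4)/(-2 + (-3 + 3))))*218 + (-2352 + 6955)) = √((0*((1 - 3*4)/(-2 + 0)))*218 + 4603) = √((0*((1 - 12)/(-2)))*218 + 4603) = √((0*(-11*(-½)))*218 + 4603) = √((0*(11/2))*218 + 4603) = √(0*218 + 4603) = √(0 + 4603) = √4603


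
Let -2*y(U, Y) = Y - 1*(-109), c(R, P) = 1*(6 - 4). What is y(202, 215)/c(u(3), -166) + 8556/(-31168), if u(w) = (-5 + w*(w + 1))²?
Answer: -633291/7792 ≈ -81.275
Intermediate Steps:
u(w) = (-5 + w*(1 + w))²
c(R, P) = 2 (c(R, P) = 1*2 = 2)
y(U, Y) = -109/2 - Y/2 (y(U, Y) = -(Y - 1*(-109))/2 = -(Y + 109)/2 = -(109 + Y)/2 = -109/2 - Y/2)
y(202, 215)/c(u(3), -166) + 8556/(-31168) = (-109/2 - ½*215)/2 + 8556/(-31168) = (-109/2 - 215/2)*(½) + 8556*(-1/31168) = -162*½ - 2139/7792 = -81 - 2139/7792 = -633291/7792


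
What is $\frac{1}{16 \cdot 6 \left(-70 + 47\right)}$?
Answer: $- \frac{1}{2208} \approx -0.0004529$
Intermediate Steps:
$\frac{1}{16 \cdot 6 \left(-70 + 47\right)} = \frac{1}{96 \left(-23\right)} = \frac{1}{-2208} = - \frac{1}{2208}$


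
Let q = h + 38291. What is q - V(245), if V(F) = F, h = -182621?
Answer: -144575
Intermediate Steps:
q = -144330 (q = -182621 + 38291 = -144330)
q - V(245) = -144330 - 1*245 = -144330 - 245 = -144575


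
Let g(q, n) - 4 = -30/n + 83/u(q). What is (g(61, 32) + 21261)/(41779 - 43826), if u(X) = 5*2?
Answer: -1701789/163760 ≈ -10.392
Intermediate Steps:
u(X) = 10
g(q, n) = 123/10 - 30/n (g(q, n) = 4 + (-30/n + 83/10) = 4 + (83/10 - 30/n) = 123/10 - 30/n)
(g(61, 32) + 21261)/(41779 - 43826) = ((123/10 - 30/32) + 21261)/(41779 - 43826) = ((123/10 - 30*1/32) + 21261)/(-2047) = ((123/10 - 15/16) + 21261)*(-1/2047) = (909/80 + 21261)*(-1/2047) = (1701789/80)*(-1/2047) = -1701789/163760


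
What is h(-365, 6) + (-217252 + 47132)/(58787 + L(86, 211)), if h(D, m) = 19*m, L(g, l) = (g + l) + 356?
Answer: 165151/1486 ≈ 111.14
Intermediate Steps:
L(g, l) = 356 + g + l
h(-365, 6) + (-217252 + 47132)/(58787 + L(86, 211)) = 19*6 + (-217252 + 47132)/(58787 + (356 + 86 + 211)) = 114 - 170120/(58787 + 653) = 114 - 170120/59440 = 114 - 170120*1/59440 = 114 - 4253/1486 = 165151/1486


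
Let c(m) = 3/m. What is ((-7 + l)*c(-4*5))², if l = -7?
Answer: 441/100 ≈ 4.4100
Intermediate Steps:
((-7 + l)*c(-4*5))² = ((-7 - 7)*(3/((-4*5))))² = (-42/(-20))² = (-42*(-1)/20)² = (-14*(-3/20))² = (21/10)² = 441/100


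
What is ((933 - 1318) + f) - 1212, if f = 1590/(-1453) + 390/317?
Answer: -735517157/460601 ≈ -1596.9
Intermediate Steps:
f = 62640/460601 (f = 1590*(-1/1453) + 390*(1/317) = -1590/1453 + 390/317 = 62640/460601 ≈ 0.13600)
((933 - 1318) + f) - 1212 = ((933 - 1318) + 62640/460601) - 1212 = (-385 + 62640/460601) - 1212 = -177268745/460601 - 1212 = -735517157/460601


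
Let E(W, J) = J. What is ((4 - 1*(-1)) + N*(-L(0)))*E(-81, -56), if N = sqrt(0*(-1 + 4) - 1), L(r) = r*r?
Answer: -280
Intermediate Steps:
L(r) = r**2
N = I (N = sqrt(0*3 - 1) = sqrt(0 - 1) = sqrt(-1) = I ≈ 1.0*I)
((4 - 1*(-1)) + N*(-L(0)))*E(-81, -56) = ((4 - 1*(-1)) + I*(-1*0**2))*(-56) = ((4 + 1) + I*(-1*0))*(-56) = (5 + I*0)*(-56) = (5 + 0)*(-56) = 5*(-56) = -280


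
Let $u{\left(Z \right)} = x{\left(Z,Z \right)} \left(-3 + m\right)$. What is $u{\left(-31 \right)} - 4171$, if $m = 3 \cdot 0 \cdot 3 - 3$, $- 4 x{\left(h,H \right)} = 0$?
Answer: $-4171$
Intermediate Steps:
$x{\left(h,H \right)} = 0$ ($x{\left(h,H \right)} = \left(- \frac{1}{4}\right) 0 = 0$)
$m = -3$ ($m = 3 \cdot 0 - 3 = 0 - 3 = -3$)
$u{\left(Z \right)} = 0$ ($u{\left(Z \right)} = 0 \left(-3 - 3\right) = 0 \left(-6\right) = 0$)
$u{\left(-31 \right)} - 4171 = 0 - 4171 = -4171$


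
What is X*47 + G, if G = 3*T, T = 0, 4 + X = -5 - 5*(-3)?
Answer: 282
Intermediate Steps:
X = 6 (X = -4 + (-5 - 5*(-3)) = -4 + (-5 + 15) = -4 + 10 = 6)
G = 0 (G = 3*0 = 0)
X*47 + G = 6*47 + 0 = 282 + 0 = 282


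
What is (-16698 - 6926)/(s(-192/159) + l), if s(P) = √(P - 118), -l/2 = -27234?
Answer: -3788769872/8735469255 + 11812*I*√4134/8735469255 ≈ -0.43372 + 8.6941e-5*I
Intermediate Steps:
l = 54468 (l = -2*(-27234) = 54468)
s(P) = √(-118 + P)
(-16698 - 6926)/(s(-192/159) + l) = (-16698 - 6926)/(√(-118 - 192/159) + 54468) = -23624/(√(-118 - 192*1/159) + 54468) = -23624/(√(-118 - 64/53) + 54468) = -23624/(√(-6318/53) + 54468) = -23624/(9*I*√4134/53 + 54468) = -23624/(54468 + 9*I*√4134/53)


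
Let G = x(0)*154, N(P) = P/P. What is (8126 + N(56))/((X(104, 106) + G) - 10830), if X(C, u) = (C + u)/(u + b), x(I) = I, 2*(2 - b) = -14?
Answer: -6923/9224 ≈ -0.75054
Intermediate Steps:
b = 9 (b = 2 - ½*(-14) = 2 + 7 = 9)
N(P) = 1
X(C, u) = (C + u)/(9 + u) (X(C, u) = (C + u)/(u + 9) = (C + u)/(9 + u))
G = 0 (G = 0*154 = 0)
(8126 + N(56))/((X(104, 106) + G) - 10830) = (8126 + 1)/(((104 + 106)/(9 + 106) + 0) - 10830) = 8127/((210/115 + 0) - 10830) = 8127/(((1/115)*210 + 0) - 10830) = 8127/((42/23 + 0) - 10830) = 8127/(42/23 - 10830) = 8127/(-249048/23) = 8127*(-23/249048) = -6923/9224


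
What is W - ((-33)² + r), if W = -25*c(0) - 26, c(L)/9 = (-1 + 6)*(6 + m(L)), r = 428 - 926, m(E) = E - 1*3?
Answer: -3992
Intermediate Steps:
m(E) = -3 + E (m(E) = E - 3 = -3 + E)
r = -498
c(L) = 135 + 45*L (c(L) = 9*((-1 + 6)*(6 + (-3 + L))) = 9*(5*(3 + L)) = 9*(15 + 5*L) = 135 + 45*L)
W = -3401 (W = -25*(135 + 45*0) - 26 = -25*(135 + 0) - 26 = -25*135 - 26 = -3375 - 26 = -3401)
W - ((-33)² + r) = -3401 - ((-33)² - 498) = -3401 - (1089 - 498) = -3401 - 1*591 = -3401 - 591 = -3992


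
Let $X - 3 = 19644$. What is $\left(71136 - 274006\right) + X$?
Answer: $-183223$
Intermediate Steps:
$X = 19647$ ($X = 3 + 19644 = 19647$)
$\left(71136 - 274006\right) + X = \left(71136 - 274006\right) + 19647 = -202870 + 19647 = -183223$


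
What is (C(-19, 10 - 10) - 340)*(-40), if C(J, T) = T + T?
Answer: 13600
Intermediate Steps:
C(J, T) = 2*T
(C(-19, 10 - 10) - 340)*(-40) = (2*(10 - 10) - 340)*(-40) = (2*0 - 340)*(-40) = (0 - 340)*(-40) = -340*(-40) = 13600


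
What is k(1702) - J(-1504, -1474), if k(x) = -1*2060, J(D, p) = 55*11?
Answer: -2665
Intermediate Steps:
J(D, p) = 605
k(x) = -2060
k(1702) - J(-1504, -1474) = -2060 - 1*605 = -2060 - 605 = -2665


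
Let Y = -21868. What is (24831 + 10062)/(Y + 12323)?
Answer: -34893/9545 ≈ -3.6556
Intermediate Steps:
(24831 + 10062)/(Y + 12323) = (24831 + 10062)/(-21868 + 12323) = 34893/(-9545) = 34893*(-1/9545) = -34893/9545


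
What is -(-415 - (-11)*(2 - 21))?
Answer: 624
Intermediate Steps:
-(-415 - (-11)*(2 - 21)) = -(-415 - (-11)*(-19)) = -(-415 - 1*209) = -(-415 - 209) = -1*(-624) = 624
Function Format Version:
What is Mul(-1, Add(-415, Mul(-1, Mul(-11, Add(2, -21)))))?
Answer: 624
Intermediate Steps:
Mul(-1, Add(-415, Mul(-1, Mul(-11, Add(2, -21))))) = Mul(-1, Add(-415, Mul(-1, Mul(-11, -19)))) = Mul(-1, Add(-415, Mul(-1, 209))) = Mul(-1, Add(-415, -209)) = Mul(-1, -624) = 624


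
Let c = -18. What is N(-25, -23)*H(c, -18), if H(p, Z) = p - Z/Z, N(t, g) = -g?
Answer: -437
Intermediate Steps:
H(p, Z) = -1 + p (H(p, Z) = p - 1*1 = p - 1 = -1 + p)
N(-25, -23)*H(c, -18) = (-1*(-23))*(-1 - 18) = 23*(-19) = -437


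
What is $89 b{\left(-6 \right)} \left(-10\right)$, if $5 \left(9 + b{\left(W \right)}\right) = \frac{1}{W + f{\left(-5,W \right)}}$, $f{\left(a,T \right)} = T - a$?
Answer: $\frac{56248}{7} \approx 8035.4$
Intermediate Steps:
$b{\left(W \right)} = -9 + \frac{1}{5 \left(5 + 2 W\right)}$ ($b{\left(W \right)} = -9 + \frac{1}{5 \left(W + \left(W - -5\right)\right)} = -9 + \frac{1}{5 \left(W + \left(W + 5\right)\right)} = -9 + \frac{1}{5 \left(W + \left(5 + W\right)\right)} = -9 + \frac{1}{5 \left(5 + 2 W\right)}$)
$89 b{\left(-6 \right)} \left(-10\right) = 89 \frac{2 \left(-112 - -270\right)}{5 \left(5 + 2 \left(-6\right)\right)} \left(-10\right) = 89 \frac{2 \left(-112 + 270\right)}{5 \left(5 - 12\right)} \left(-10\right) = 89 \cdot \frac{2}{5} \frac{1}{-7} \cdot 158 \left(-10\right) = 89 \cdot \frac{2}{5} \left(- \frac{1}{7}\right) 158 \left(-10\right) = 89 \left(- \frac{316}{35}\right) \left(-10\right) = \left(- \frac{28124}{35}\right) \left(-10\right) = \frac{56248}{7}$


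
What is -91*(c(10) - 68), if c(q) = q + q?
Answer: 4368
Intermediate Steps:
c(q) = 2*q
-91*(c(10) - 68) = -91*(2*10 - 68) = -91*(20 - 68) = -91*(-48) = 4368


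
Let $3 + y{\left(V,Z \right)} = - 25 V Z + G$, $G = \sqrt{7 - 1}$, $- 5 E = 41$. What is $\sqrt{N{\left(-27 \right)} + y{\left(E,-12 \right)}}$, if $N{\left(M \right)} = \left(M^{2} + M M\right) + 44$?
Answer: $\sqrt{-961 + \sqrt{6}} \approx 30.96 i$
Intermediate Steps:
$E = - \frac{41}{5}$ ($E = \left(- \frac{1}{5}\right) 41 = - \frac{41}{5} \approx -8.2$)
$G = \sqrt{6} \approx 2.4495$
$N{\left(M \right)} = 44 + 2 M^{2}$ ($N{\left(M \right)} = \left(M^{2} + M^{2}\right) + 44 = 2 M^{2} + 44 = 44 + 2 M^{2}$)
$y{\left(V,Z \right)} = -3 + \sqrt{6} - 25 V Z$ ($y{\left(V,Z \right)} = -3 + \left(- 25 V Z + \sqrt{6}\right) = -3 - \left(- \sqrt{6} + 25 V Z\right) = -3 + \sqrt{6} - 25 V Z$)
$\sqrt{N{\left(-27 \right)} + y{\left(E,-12 \right)}} = \sqrt{\left(44 + 2 \left(-27\right)^{2}\right) - \left(3 + 2460 - \sqrt{6}\right)} = \sqrt{\left(44 + 2 \cdot 729\right) - \left(2463 - \sqrt{6}\right)} = \sqrt{\left(44 + 1458\right) - \left(2463 - \sqrt{6}\right)} = \sqrt{1502 - \left(2463 - \sqrt{6}\right)} = \sqrt{-961 + \sqrt{6}}$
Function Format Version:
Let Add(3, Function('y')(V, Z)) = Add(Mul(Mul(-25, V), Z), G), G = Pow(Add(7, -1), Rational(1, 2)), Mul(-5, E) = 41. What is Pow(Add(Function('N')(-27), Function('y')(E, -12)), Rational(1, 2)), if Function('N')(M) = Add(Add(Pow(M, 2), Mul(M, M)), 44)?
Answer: Pow(Add(-961, Pow(6, Rational(1, 2))), Rational(1, 2)) ≈ Mul(30.960, I)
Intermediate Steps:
E = Rational(-41, 5) (E = Mul(Rational(-1, 5), 41) = Rational(-41, 5) ≈ -8.2000)
G = Pow(6, Rational(1, 2)) ≈ 2.4495
Function('N')(M) = Add(44, Mul(2, Pow(M, 2))) (Function('N')(M) = Add(Add(Pow(M, 2), Pow(M, 2)), 44) = Add(Mul(2, Pow(M, 2)), 44) = Add(44, Mul(2, Pow(M, 2))))
Function('y')(V, Z) = Add(-3, Pow(6, Rational(1, 2)), Mul(-25, V, Z)) (Function('y')(V, Z) = Add(-3, Add(Mul(Mul(-25, V), Z), Pow(6, Rational(1, 2)))) = Add(-3, Add(Mul(-25, V, Z), Pow(6, Rational(1, 2)))) = Add(-3, Add(Pow(6, Rational(1, 2)), Mul(-25, V, Z))) = Add(-3, Pow(6, Rational(1, 2)), Mul(-25, V, Z)))
Pow(Add(Function('N')(-27), Function('y')(E, -12)), Rational(1, 2)) = Pow(Add(Add(44, Mul(2, Pow(-27, 2))), Add(-3, Pow(6, Rational(1, 2)), Mul(-25, Rational(-41, 5), -12))), Rational(1, 2)) = Pow(Add(Add(44, Mul(2, 729)), Add(-3, Pow(6, Rational(1, 2)), -2460)), Rational(1, 2)) = Pow(Add(Add(44, 1458), Add(-2463, Pow(6, Rational(1, 2)))), Rational(1, 2)) = Pow(Add(1502, Add(-2463, Pow(6, Rational(1, 2)))), Rational(1, 2)) = Pow(Add(-961, Pow(6, Rational(1, 2))), Rational(1, 2))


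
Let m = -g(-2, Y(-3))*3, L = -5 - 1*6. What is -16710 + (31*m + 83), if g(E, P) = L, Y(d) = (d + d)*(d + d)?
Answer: -15604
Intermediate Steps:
Y(d) = 4*d² (Y(d) = (2*d)*(2*d) = 4*d²)
L = -11 (L = -5 - 6 = -11)
g(E, P) = -11
m = 33 (m = -1*(-11)*3 = 11*3 = 33)
-16710 + (31*m + 83) = -16710 + (31*33 + 83) = -16710 + (1023 + 83) = -16710 + 1106 = -15604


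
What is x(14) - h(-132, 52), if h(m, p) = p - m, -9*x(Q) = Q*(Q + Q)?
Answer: -2048/9 ≈ -227.56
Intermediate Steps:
x(Q) = -2*Q²/9 (x(Q) = -Q*(Q + Q)/9 = -Q*2*Q/9 = -2*Q²/9)
x(14) - h(-132, 52) = -2/9*14² - (52 - 1*(-132)) = -2/9*196 - (52 + 132) = -392/9 - 1*184 = -392/9 - 184 = -2048/9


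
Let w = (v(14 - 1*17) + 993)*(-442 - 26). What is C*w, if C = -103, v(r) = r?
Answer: 47721960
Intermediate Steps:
w = -463320 (w = ((14 - 1*17) + 993)*(-442 - 26) = ((14 - 17) + 993)*(-468) = (-3 + 993)*(-468) = 990*(-468) = -463320)
C*w = -103*(-463320) = 47721960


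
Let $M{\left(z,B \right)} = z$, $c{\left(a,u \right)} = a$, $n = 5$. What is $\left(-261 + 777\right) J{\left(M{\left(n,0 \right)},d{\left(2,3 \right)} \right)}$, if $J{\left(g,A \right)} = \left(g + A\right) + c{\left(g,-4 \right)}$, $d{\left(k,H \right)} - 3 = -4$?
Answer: $4644$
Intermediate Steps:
$d{\left(k,H \right)} = -1$ ($d{\left(k,H \right)} = 3 - 4 = -1$)
$J{\left(g,A \right)} = A + 2 g$ ($J{\left(g,A \right)} = \left(g + A\right) + g = \left(A + g\right) + g = A + 2 g$)
$\left(-261 + 777\right) J{\left(M{\left(n,0 \right)},d{\left(2,3 \right)} \right)} = \left(-261 + 777\right) \left(-1 + 2 \cdot 5\right) = 516 \left(-1 + 10\right) = 516 \cdot 9 = 4644$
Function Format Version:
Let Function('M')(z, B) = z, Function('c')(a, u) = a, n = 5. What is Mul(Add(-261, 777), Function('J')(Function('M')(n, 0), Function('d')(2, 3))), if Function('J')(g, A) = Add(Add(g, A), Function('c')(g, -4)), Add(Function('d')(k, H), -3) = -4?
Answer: 4644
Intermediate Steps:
Function('d')(k, H) = -1 (Function('d')(k, H) = Add(3, -4) = -1)
Function('J')(g, A) = Add(A, Mul(2, g)) (Function('J')(g, A) = Add(Add(g, A), g) = Add(Add(A, g), g) = Add(A, Mul(2, g)))
Mul(Add(-261, 777), Function('J')(Function('M')(n, 0), Function('d')(2, 3))) = Mul(Add(-261, 777), Add(-1, Mul(2, 5))) = Mul(516, Add(-1, 10)) = Mul(516, 9) = 4644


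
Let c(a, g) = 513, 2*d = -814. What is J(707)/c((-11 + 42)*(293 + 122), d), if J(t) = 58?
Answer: 58/513 ≈ 0.11306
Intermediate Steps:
d = -407 (d = (½)*(-814) = -407)
J(707)/c((-11 + 42)*(293 + 122), d) = 58/513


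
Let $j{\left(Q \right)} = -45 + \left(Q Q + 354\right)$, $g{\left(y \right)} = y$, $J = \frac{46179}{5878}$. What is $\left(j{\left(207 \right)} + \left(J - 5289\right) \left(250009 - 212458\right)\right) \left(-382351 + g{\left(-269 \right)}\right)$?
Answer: $\frac{222957571629550590}{2939} \approx 7.5862 \cdot 10^{13}$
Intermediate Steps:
$J = \frac{46179}{5878}$ ($J = 46179 \cdot \frac{1}{5878} = \frac{46179}{5878} \approx 7.8562$)
$j{\left(Q \right)} = 309 + Q^{2}$ ($j{\left(Q \right)} = -45 + \left(Q^{2} + 354\right) = -45 + \left(354 + Q^{2}\right) = 309 + Q^{2}$)
$\left(j{\left(207 \right)} + \left(J - 5289\right) \left(250009 - 212458\right)\right) \left(-382351 + g{\left(-269 \right)}\right) = \left(\left(309 + 207^{2}\right) + \left(\frac{46179}{5878} - 5289\right) \left(250009 - 212458\right)\right) \left(-382351 - 269\right) = \left(\left(309 + 42849\right) - \frac{1165679283213}{5878}\right) \left(-382620\right) = \left(43158 - \frac{1165679283213}{5878}\right) \left(-382620\right) = \left(- \frac{1165425600489}{5878}\right) \left(-382620\right) = \frac{222957571629550590}{2939}$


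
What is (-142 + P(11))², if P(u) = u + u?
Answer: 14400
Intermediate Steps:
P(u) = 2*u
(-142 + P(11))² = (-142 + 2*11)² = (-142 + 22)² = (-120)² = 14400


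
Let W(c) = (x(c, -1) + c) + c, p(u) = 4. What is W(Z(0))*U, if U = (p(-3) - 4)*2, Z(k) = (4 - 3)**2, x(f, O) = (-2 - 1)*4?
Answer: 0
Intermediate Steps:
x(f, O) = -12 (x(f, O) = -3*4 = -12)
Z(k) = 1 (Z(k) = 1**2 = 1)
W(c) = -12 + 2*c (W(c) = (-12 + c) + c = -12 + 2*c)
U = 0 (U = (4 - 4)*2 = 0*2 = 0)
W(Z(0))*U = (-12 + 2*1)*0 = (-12 + 2)*0 = -10*0 = 0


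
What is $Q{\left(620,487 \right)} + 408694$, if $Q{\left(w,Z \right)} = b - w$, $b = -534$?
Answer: $407540$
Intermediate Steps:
$Q{\left(w,Z \right)} = -534 - w$
$Q{\left(620,487 \right)} + 408694 = \left(-534 - 620\right) + 408694 = -1154 + 408694 = 407540$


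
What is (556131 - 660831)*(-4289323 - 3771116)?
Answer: 843927963300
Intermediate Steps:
(556131 - 660831)*(-4289323 - 3771116) = -104700*(-8060439) = 843927963300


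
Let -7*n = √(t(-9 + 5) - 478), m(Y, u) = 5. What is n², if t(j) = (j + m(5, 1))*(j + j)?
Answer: -486/49 ≈ -9.9184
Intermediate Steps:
t(j) = 2*j*(5 + j) (t(j) = (j + 5)*(j + j) = (5 + j)*(2*j) = 2*j*(5 + j))
n = -9*I*√6/7 (n = -√(2*(-9 + 5)*(5 + (-9 + 5)) - 478)/7 = -√(2*(-4)*(5 - 4) - 478)/7 = -√(2*(-4)*1 - 478)/7 = -√(-8 - 478)/7 = -9*I*√6/7 ≈ -3.1493*I)
n² = (-9*I*√6/7)² = -486/49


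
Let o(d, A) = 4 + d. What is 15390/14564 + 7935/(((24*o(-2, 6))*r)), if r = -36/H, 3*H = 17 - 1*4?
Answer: -118547305/6291648 ≈ -18.842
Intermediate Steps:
H = 13/3 (H = (17 - 1*4)/3 = (17 - 4)/3 = (⅓)*13 = 13/3 ≈ 4.3333)
r = -108/13 (r = -36/13/3 = -36*3/13 = -108/13 ≈ -8.3077)
15390/14564 + 7935/(((24*o(-2, 6))*r)) = 15390/14564 + 7935/(((24*(4 - 2))*(-108/13))) = 15390*(1/14564) + 7935/(((24*2)*(-108/13))) = 7695/7282 + 7935/((48*(-108/13))) = 7695/7282 + 7935/(-5184/13) = 7695/7282 + 7935*(-13/5184) = 7695/7282 - 34385/1728 = -118547305/6291648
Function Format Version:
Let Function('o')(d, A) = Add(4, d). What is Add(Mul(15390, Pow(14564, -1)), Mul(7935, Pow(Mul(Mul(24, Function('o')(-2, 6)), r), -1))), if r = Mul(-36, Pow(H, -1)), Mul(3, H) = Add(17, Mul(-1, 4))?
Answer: Rational(-118547305, 6291648) ≈ -18.842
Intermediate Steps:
H = Rational(13, 3) (H = Mul(Rational(1, 3), Add(17, Mul(-1, 4))) = Mul(Rational(1, 3), Add(17, -4)) = Mul(Rational(1, 3), 13) = Rational(13, 3) ≈ 4.3333)
r = Rational(-108, 13) (r = Mul(-36, Pow(Rational(13, 3), -1)) = Mul(-36, Rational(3, 13)) = Rational(-108, 13) ≈ -8.3077)
Add(Mul(15390, Pow(14564, -1)), Mul(7935, Pow(Mul(Mul(24, Function('o')(-2, 6)), r), -1))) = Add(Mul(15390, Pow(14564, -1)), Mul(7935, Pow(Mul(Mul(24, Add(4, -2)), Rational(-108, 13)), -1))) = Add(Mul(15390, Rational(1, 14564)), Mul(7935, Pow(Mul(Mul(24, 2), Rational(-108, 13)), -1))) = Add(Rational(7695, 7282), Mul(7935, Pow(Mul(48, Rational(-108, 13)), -1))) = Add(Rational(7695, 7282), Mul(7935, Pow(Rational(-5184, 13), -1))) = Add(Rational(7695, 7282), Mul(7935, Rational(-13, 5184))) = Add(Rational(7695, 7282), Rational(-34385, 1728)) = Rational(-118547305, 6291648)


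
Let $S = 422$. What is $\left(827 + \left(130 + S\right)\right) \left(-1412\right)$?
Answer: $-1947148$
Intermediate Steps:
$\left(827 + \left(130 + S\right)\right) \left(-1412\right) = \left(827 + \left(130 + 422\right)\right) \left(-1412\right) = \left(827 + 552\right) \left(-1412\right) = 1379 \left(-1412\right) = -1947148$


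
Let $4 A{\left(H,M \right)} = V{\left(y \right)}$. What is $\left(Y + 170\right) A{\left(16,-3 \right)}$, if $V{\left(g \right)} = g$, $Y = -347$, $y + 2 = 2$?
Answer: $0$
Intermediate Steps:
$y = 0$ ($y = -2 + 2 = 0$)
$A{\left(H,M \right)} = 0$ ($A{\left(H,M \right)} = \frac{1}{4} \cdot 0 = 0$)
$\left(Y + 170\right) A{\left(16,-3 \right)} = \left(-347 + 170\right) 0 = \left(-177\right) 0 = 0$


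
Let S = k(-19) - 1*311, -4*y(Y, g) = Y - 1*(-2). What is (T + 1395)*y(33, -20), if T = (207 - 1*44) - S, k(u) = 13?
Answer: -16240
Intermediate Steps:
y(Y, g) = -½ - Y/4 (y(Y, g) = -(Y - 1*(-2))/4 = -(Y + 2)/4 = -(2 + Y)/4 = -½ - Y/4)
S = -298 (S = 13 - 1*311 = 13 - 311 = -298)
T = 461 (T = (207 - 1*44) - 1*(-298) = (207 - 44) + 298 = 163 + 298 = 461)
(T + 1395)*y(33, -20) = (461 + 1395)*(-½ - ¼*33) = 1856*(-½ - 33/4) = 1856*(-35/4) = -16240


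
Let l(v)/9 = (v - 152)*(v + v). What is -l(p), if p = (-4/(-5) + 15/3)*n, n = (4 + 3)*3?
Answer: 1655262/25 ≈ 66211.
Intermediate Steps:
n = 21 (n = 7*3 = 21)
p = 609/5 (p = (-4/(-5) + 15/3)*21 = (-4*(-1/5) + 15*(1/3))*21 = (4/5 + 5)*21 = (29/5)*21 = 609/5 ≈ 121.80)
l(v) = 18*v*(-152 + v) (l(v) = 9*((v - 152)*(v + v)) = 9*((-152 + v)*(2*v)) = 9*(2*v*(-152 + v)) = 18*v*(-152 + v))
-l(p) = -18*609*(-152 + 609/5)/5 = -18*609*(-151)/(5*5) = -1*(-1655262/25) = 1655262/25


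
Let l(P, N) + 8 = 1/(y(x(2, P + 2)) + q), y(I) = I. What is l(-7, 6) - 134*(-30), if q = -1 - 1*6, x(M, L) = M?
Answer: 20059/5 ≈ 4011.8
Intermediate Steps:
q = -7 (q = -1 - 6 = -7)
l(P, N) = -41/5 (l(P, N) = -8 + 1/(2 - 7) = -8 + 1/(-5) = -8 - ⅕ = -41/5)
l(-7, 6) - 134*(-30) = -41/5 - 134*(-30) = -41/5 + 4020 = 20059/5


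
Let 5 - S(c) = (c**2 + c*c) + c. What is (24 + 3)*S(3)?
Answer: -432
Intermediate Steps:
S(c) = 5 - c - 2*c**2 (S(c) = 5 - ((c**2 + c*c) + c) = 5 - ((c**2 + c**2) + c) = 5 - (2*c**2 + c) = 5 - (c + 2*c**2) = 5 + (-c - 2*c**2) = 5 - c - 2*c**2)
(24 + 3)*S(3) = (24 + 3)*(5 - 1*3 - 2*3**2) = 27*(5 - 3 - 2*9) = 27*(5 - 3 - 18) = 27*(-16) = -432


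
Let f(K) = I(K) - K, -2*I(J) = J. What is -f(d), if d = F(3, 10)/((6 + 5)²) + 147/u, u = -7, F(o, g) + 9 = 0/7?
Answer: -3825/121 ≈ -31.612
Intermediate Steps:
F(o, g) = -9 (F(o, g) = -9 + 0/7 = -9 + 0*(⅐) = -9 + 0 = -9)
I(J) = -J/2
d = -2550/121 (d = -9/(6 + 5)² + 147/(-7) = -9/(11²) + 147*(-⅐) = -9/121 - 21 = -2550/121 ≈ -21.074)
f(K) = -3*K/2 (f(K) = -K/2 - K = -3*K/2)
-f(d) = -(-3)*(-2550)/(2*121) = -1*3825/121 = -3825/121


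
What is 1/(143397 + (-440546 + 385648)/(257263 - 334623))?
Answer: 38680/5546623409 ≈ 6.9736e-6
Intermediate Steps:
1/(143397 + (-440546 + 385648)/(257263 - 334623)) = 1/(143397 - 54898/(-77360)) = 1/(143397 - 54898*(-1/77360)) = 1/(143397 + 27449/38680) = 1/(5546623409/38680) = 38680/5546623409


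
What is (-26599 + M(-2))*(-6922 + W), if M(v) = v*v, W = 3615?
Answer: 87949665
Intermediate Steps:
M(v) = v²
(-26599 + M(-2))*(-6922 + W) = (-26599 + (-2)²)*(-6922 + 3615) = (-26599 + 4)*(-3307) = -26595*(-3307) = 87949665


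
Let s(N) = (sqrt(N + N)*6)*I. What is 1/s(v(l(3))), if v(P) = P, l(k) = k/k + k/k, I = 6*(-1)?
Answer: -1/72 ≈ -0.013889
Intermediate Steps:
I = -6
l(k) = 2 (l(k) = 1 + 1 = 2)
s(N) = -36*sqrt(2)*sqrt(N) (s(N) = (sqrt(N + N)*6)*(-6) = (sqrt(2*N)*6)*(-6) = ((sqrt(2)*sqrt(N))*6)*(-6) = (6*sqrt(2)*sqrt(N))*(-6) = -36*sqrt(2)*sqrt(N))
1/s(v(l(3))) = 1/(-36*sqrt(2)*sqrt(2)) = 1/(-72) = -1/72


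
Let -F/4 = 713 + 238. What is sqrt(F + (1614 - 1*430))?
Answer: 2*I*sqrt(655) ≈ 51.186*I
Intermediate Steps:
F = -3804 (F = -4*(713 + 238) = -4*951 = -3804)
sqrt(F + (1614 - 1*430)) = sqrt(-3804 + (1614 - 1*430)) = sqrt(-3804 + (1614 - 430)) = sqrt(-3804 + 1184) = sqrt(-2620) = 2*I*sqrt(655)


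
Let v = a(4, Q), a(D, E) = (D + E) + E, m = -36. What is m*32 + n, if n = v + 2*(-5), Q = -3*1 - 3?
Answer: -1170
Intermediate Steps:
Q = -6 (Q = -3 - 3 = -6)
a(D, E) = D + 2*E
v = -8 (v = 4 + 2*(-6) = 4 - 12 = -8)
n = -18 (n = -8 + 2*(-5) = -8 - 10 = -18)
m*32 + n = -36*32 - 18 = -1152 - 18 = -1170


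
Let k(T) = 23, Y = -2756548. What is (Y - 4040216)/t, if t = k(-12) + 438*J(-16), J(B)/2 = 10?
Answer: -6796764/8783 ≈ -773.85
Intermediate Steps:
J(B) = 20 (J(B) = 2*10 = 20)
t = 8783 (t = 23 + 438*20 = 23 + 8760 = 8783)
(Y - 4040216)/t = (-2756548 - 4040216)/8783 = -6796764*1/8783 = -6796764/8783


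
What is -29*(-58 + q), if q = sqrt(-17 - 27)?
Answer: 1682 - 58*I*sqrt(11) ≈ 1682.0 - 192.36*I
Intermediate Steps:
q = 2*I*sqrt(11) (q = sqrt(-44) = 2*I*sqrt(11) ≈ 6.6332*I)
-29*(-58 + q) = -29*(-58 + 2*I*sqrt(11)) = 1682 - 58*I*sqrt(11)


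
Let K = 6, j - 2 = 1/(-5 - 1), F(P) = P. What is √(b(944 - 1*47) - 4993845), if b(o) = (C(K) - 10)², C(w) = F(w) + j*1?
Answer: I*√179778251/6 ≈ 2234.7*I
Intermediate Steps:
j = 11/6 (j = 2 + 1/(-5 - 1) = 2 + 1/(-6) = 2 - ⅙ = 11/6 ≈ 1.8333)
C(w) = 11/6 + w (C(w) = w + (11/6)*1 = w + 11/6 = 11/6 + w)
b(o) = 169/36 (b(o) = ((11/6 + 6) - 10)² = (47/6 - 10)² = (-13/6)² = 169/36)
√(b(944 - 1*47) - 4993845) = √(169/36 - 4993845) = √(-179778251/36) = I*√179778251/6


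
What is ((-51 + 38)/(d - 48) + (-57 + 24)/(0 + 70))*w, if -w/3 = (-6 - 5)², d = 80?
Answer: 356829/1120 ≈ 318.60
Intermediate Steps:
w = -363 (w = -3*(-6 - 5)² = -3*(-11)² = -3*121 = -363)
((-51 + 38)/(d - 48) + (-57 + 24)/(0 + 70))*w = ((-51 + 38)/(80 - 48) + (-57 + 24)/(0 + 70))*(-363) = (-13/32 - 33/70)*(-363) = -983/1120*(-363) = 356829/1120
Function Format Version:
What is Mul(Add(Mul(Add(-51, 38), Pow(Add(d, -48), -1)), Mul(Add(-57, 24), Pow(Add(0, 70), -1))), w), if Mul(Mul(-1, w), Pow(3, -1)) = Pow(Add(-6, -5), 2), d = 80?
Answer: Rational(356829, 1120) ≈ 318.60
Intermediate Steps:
w = -363 (w = Mul(-3, Pow(Add(-6, -5), 2)) = Mul(-3, Pow(-11, 2)) = Mul(-3, 121) = -363)
Mul(Add(Mul(Add(-51, 38), Pow(Add(d, -48), -1)), Mul(Add(-57, 24), Pow(Add(0, 70), -1))), w) = Mul(Add(Mul(Add(-51, 38), Pow(Add(80, -48), -1)), Mul(Add(-57, 24), Pow(Add(0, 70), -1))), -363) = Mul(Add(Mul(-13, Pow(32, -1)), Mul(-33, Pow(70, -1))), -363) = Mul(Add(Mul(-13, Rational(1, 32)), Mul(-33, Rational(1, 70))), -363) = Mul(Add(Rational(-13, 32), Rational(-33, 70)), -363) = Mul(Rational(-983, 1120), -363) = Rational(356829, 1120)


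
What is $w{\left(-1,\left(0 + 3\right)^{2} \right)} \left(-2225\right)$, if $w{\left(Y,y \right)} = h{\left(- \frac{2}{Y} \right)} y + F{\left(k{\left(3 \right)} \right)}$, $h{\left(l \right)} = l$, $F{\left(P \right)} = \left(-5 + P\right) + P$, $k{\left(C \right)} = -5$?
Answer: $-6675$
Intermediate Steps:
$F{\left(P \right)} = -5 + 2 P$
$w{\left(Y,y \right)} = -15 - \frac{2 y}{Y}$ ($w{\left(Y,y \right)} = - \frac{2}{Y} y + \left(-5 + 2 \left(-5\right)\right) = - \frac{2 y}{Y} - 15 = -15 - \frac{2 y}{Y}$)
$w{\left(-1,\left(0 + 3\right)^{2} \right)} \left(-2225\right) = \left(-15 - \frac{2 \left(0 + 3\right)^{2}}{-1}\right) \left(-2225\right) = \left(-15 - 2 \cdot 3^{2} \left(-1\right)\right) \left(-2225\right) = \left(-15 - 18 \left(-1\right)\right) \left(-2225\right) = \left(-15 + 18\right) \left(-2225\right) = 3 \left(-2225\right) = -6675$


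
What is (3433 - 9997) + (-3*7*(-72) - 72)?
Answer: -5124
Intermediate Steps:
(3433 - 9997) + (-3*7*(-72) - 72) = -6564 + (-21*(-72) - 72) = -6564 + (1512 - 72) = -6564 + 1440 = -5124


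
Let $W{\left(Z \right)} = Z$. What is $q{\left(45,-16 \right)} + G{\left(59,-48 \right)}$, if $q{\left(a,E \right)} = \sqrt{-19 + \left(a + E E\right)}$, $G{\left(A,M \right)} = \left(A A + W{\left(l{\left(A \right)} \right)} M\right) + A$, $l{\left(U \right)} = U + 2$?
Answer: $612 + \sqrt{282} \approx 628.79$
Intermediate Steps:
$l{\left(U \right)} = 2 + U$
$G{\left(A,M \right)} = A + A^{2} + M \left(2 + A\right)$ ($G{\left(A,M \right)} = \left(A A + \left(2 + A\right) M\right) + A = \left(A^{2} + M \left(2 + A\right)\right) + A = A + A^{2} + M \left(2 + A\right)$)
$q{\left(a,E \right)} = \sqrt{-19 + a + E^{2}}$ ($q{\left(a,E \right)} = \sqrt{-19 + \left(a + E^{2}\right)} = \sqrt{-19 + a + E^{2}}$)
$q{\left(45,-16 \right)} + G{\left(59,-48 \right)} = \sqrt{-19 + 45 + \left(-16\right)^{2}} + \left(59 + 59^{2} - 48 \left(2 + 59\right)\right) = \sqrt{-19 + 45 + 256} + \left(59 + 3481 - 2928\right) = \sqrt{282} + \left(59 + 3481 - 2928\right) = \sqrt{282} + 612 = 612 + \sqrt{282}$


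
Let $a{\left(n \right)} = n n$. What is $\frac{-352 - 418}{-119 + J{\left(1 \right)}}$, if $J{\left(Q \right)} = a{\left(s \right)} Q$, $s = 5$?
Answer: $\frac{385}{47} \approx 8.1915$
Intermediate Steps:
$a{\left(n \right)} = n^{2}$
$J{\left(Q \right)} = 25 Q$ ($J{\left(Q \right)} = 5^{2} Q = 25 Q$)
$\frac{-352 - 418}{-119 + J{\left(1 \right)}} = \frac{-352 - 418}{-119 + 25 \cdot 1} = - \frac{770}{-119 + 25} = - \frac{770}{-94} = \left(-770\right) \left(- \frac{1}{94}\right) = \frac{385}{47}$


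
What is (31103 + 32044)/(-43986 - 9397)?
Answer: -63147/53383 ≈ -1.1829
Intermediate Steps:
(31103 + 32044)/(-43986 - 9397) = 63147/(-53383) = 63147*(-1/53383) = -63147/53383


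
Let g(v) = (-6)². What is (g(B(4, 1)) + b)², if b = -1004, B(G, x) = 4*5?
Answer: 937024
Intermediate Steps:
B(G, x) = 20
g(v) = 36
(g(B(4, 1)) + b)² = (36 - 1004)² = (-968)² = 937024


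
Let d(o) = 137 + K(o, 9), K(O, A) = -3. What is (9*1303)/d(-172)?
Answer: 11727/134 ≈ 87.515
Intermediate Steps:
d(o) = 134 (d(o) = 137 - 3 = 134)
(9*1303)/d(-172) = (9*1303)/134 = 11727*(1/134) = 11727/134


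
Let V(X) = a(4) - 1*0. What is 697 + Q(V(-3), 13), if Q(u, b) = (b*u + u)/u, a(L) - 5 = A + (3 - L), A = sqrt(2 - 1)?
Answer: 711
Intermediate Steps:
A = 1 (A = sqrt(1) = 1)
a(L) = 9 - L (a(L) = 5 + (1 + (3 - L)) = 5 + (4 - L) = 9 - L)
V(X) = 5 (V(X) = (9 - 1*4) - 1*0 = (9 - 4) + 0 = 5 + 0 = 5)
Q(u, b) = (u + b*u)/u
697 + Q(V(-3), 13) = 697 + (1 + 13) = 697 + 14 = 711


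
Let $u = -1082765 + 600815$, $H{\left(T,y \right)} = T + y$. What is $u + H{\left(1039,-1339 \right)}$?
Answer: $-482250$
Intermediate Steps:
$u = -481950$
$u + H{\left(1039,-1339 \right)} = -481950 + \left(1039 - 1339\right) = -481950 - 300 = -482250$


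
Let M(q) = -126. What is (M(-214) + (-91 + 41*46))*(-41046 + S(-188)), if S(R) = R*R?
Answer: -9516638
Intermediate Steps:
S(R) = R**2
(M(-214) + (-91 + 41*46))*(-41046 + S(-188)) = (-126 + (-91 + 41*46))*(-41046 + (-188)**2) = (-126 + (-91 + 1886))*(-41046 + 35344) = (-126 + 1795)*(-5702) = 1669*(-5702) = -9516638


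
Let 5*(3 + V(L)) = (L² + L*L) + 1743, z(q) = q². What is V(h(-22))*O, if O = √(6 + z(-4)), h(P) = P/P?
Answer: 346*√22 ≈ 1622.9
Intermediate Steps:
h(P) = 1
O = √22 (O = √(6 + (-4)²) = √(6 + 16) = √22 ≈ 4.6904)
V(L) = 1728/5 + 2*L²/5 (V(L) = -3 + ((L² + L*L) + 1743)/5 = -3 + ((L² + L²) + 1743)/5 = -3 + (2*L² + 1743)/5 = -3 + (1743 + 2*L²)/5 = -3 + (1743/5 + 2*L²/5) = 1728/5 + 2*L²/5)
V(h(-22))*O = (1728/5 + (⅖)*1²)*√22 = (1728/5 + (⅖)*1)*√22 = (1728/5 + ⅖)*√22 = 346*√22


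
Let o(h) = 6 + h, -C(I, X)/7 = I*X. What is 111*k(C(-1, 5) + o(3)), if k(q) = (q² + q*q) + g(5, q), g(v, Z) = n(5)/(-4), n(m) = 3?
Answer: 1718835/4 ≈ 4.2971e+5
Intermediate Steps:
C(I, X) = -7*I*X
g(v, Z) = -¾ (g(v, Z) = 3/(-4) = 3*(-¼) = -¾)
k(q) = -¾ + 2*q² (k(q) = (q² + q*q) - ¾ = (q² + q²) - ¾ = 2*q² - ¾ = -¾ + 2*q²)
111*k(C(-1, 5) + o(3)) = 111*(-¾ + 2*(-7*(-1)*5 + (6 + 3))²) = 111*(-¾ + 2*(35 + 9)²) = 111*(-¾ + 2*44²) = 111*(-¾ + 2*1936) = 111*(-¾ + 3872) = 111*(15485/4) = 1718835/4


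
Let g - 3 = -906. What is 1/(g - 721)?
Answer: -1/1624 ≈ -0.00061576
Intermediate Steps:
g = -903 (g = 3 - 906 = -903)
1/(g - 721) = 1/(-903 - 721) = 1/(-1624) = -1/1624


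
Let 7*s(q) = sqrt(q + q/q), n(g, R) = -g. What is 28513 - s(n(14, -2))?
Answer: 28513 - I*sqrt(13)/7 ≈ 28513.0 - 0.51508*I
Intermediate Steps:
s(q) = sqrt(1 + q)/7 (s(q) = sqrt(q + q/q)/7 = sqrt(q + 1)/7 = sqrt(1 + q)/7)
28513 - s(n(14, -2)) = 28513 - sqrt(1 - 1*14)/7 = 28513 - sqrt(1 - 14)/7 = 28513 - sqrt(-13)/7 = 28513 - I*sqrt(13)/7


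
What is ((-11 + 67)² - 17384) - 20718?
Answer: -34966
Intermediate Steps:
((-11 + 67)² - 17384) - 20718 = (56² - 17384) - 20718 = (3136 - 17384) - 20718 = -14248 - 20718 = -34966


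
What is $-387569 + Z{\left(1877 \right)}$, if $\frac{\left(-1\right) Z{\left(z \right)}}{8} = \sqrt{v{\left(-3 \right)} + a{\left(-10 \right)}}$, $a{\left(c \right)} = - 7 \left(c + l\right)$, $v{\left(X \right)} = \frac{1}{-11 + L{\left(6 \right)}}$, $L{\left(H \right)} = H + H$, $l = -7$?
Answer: $-387569 - 16 \sqrt{30} \approx -3.8766 \cdot 10^{5}$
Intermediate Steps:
$L{\left(H \right)} = 2 H$
$v{\left(X \right)} = 1$ ($v{\left(X \right)} = \frac{1}{-11 + 2 \cdot 6} = \frac{1}{-11 + 12} = 1^{-1} = 1$)
$a{\left(c \right)} = 49 - 7 c$ ($a{\left(c \right)} = - 7 \left(c - 7\right) = - 7 \left(-7 + c\right) = 49 - 7 c$)
$Z{\left(z \right)} = - 16 \sqrt{30}$ ($Z{\left(z \right)} = - 8 \sqrt{1 + \left(49 - -70\right)} = - 8 \sqrt{1 + \left(49 + 70\right)} = - 8 \sqrt{1 + 119} = - 8 \sqrt{120} = - 8 \cdot 2 \sqrt{30} = - 16 \sqrt{30}$)
$-387569 + Z{\left(1877 \right)} = -387569 - 16 \sqrt{30}$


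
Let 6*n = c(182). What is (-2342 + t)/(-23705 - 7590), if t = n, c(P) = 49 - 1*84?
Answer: 14087/187770 ≈ 0.075023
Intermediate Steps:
c(P) = -35 (c(P) = 49 - 84 = -35)
n = -35/6 (n = (1/6)*(-35) = -35/6 ≈ -5.8333)
t = -35/6 ≈ -5.8333
(-2342 + t)/(-23705 - 7590) = (-2342 - 35/6)/(-23705 - 7590) = -14087/6/(-31295) = -14087/6*(-1/31295) = 14087/187770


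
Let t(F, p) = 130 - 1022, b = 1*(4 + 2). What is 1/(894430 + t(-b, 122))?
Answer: 1/893538 ≈ 1.1191e-6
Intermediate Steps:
b = 6 (b = 1*6 = 6)
t(F, p) = -892
1/(894430 + t(-b, 122)) = 1/(894430 - 892) = 1/893538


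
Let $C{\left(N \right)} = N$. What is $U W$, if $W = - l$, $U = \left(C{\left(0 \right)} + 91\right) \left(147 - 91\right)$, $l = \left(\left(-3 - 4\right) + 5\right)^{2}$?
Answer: $-20384$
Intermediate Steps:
$l = 4$ ($l = \left(-7 + 5\right)^{2} = \left(-2\right)^{2} = 4$)
$U = 5096$ ($U = \left(0 + 91\right) \left(147 - 91\right) = 91 \cdot 56 = 5096$)
$W = -4$ ($W = \left(-1\right) 4 = -4$)
$U W = 5096 \left(-4\right) = -20384$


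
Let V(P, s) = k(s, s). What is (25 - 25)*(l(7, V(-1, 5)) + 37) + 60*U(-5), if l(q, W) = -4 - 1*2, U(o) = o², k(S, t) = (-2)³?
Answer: 1500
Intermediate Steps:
k(S, t) = -8
V(P, s) = -8
l(q, W) = -6 (l(q, W) = -4 - 2 = -6)
(25 - 25)*(l(7, V(-1, 5)) + 37) + 60*U(-5) = (25 - 25)*(-6 + 37) + 60*(-5)² = 0*31 + 60*25 = 0 + 1500 = 1500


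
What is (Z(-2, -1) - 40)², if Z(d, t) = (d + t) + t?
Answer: 1936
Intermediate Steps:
Z(d, t) = d + 2*t
(Z(-2, -1) - 40)² = ((-2 + 2*(-1)) - 40)² = ((-2 - 2) - 40)² = (-4 - 40)² = (-44)² = 1936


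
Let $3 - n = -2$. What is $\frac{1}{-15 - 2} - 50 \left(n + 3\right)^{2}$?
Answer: $- \frac{54401}{17} \approx -3200.1$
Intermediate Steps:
$n = 5$ ($n = 3 - -2 = 3 + 2 = 5$)
$\frac{1}{-15 - 2} - 50 \left(n + 3\right)^{2} = \frac{1}{-15 - 2} - 50 \left(5 + 3\right)^{2} = \frac{1}{-17} - 50 \cdot 8^{2} = - \frac{1}{17} - 3200 = - \frac{54401}{17}$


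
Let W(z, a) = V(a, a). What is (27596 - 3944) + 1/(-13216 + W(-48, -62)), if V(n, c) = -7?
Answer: 312750395/13223 ≈ 23652.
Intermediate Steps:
W(z, a) = -7
(27596 - 3944) + 1/(-13216 + W(-48, -62)) = (27596 - 3944) + 1/(-13216 - 7) = 23652 + 1/(-13223) = 23652 - 1/13223 = 312750395/13223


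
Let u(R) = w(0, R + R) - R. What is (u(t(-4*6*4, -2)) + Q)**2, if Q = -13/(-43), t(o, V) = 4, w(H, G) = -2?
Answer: 60025/1849 ≈ 32.464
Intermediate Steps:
u(R) = -2 - R
Q = 13/43 (Q = -13*(-1/43) = 13/43 ≈ 0.30233)
(u(t(-4*6*4, -2)) + Q)**2 = ((-2 - 1*4) + 13/43)**2 = ((-2 - 4) + 13/43)**2 = (-6 + 13/43)**2 = (-245/43)**2 = 60025/1849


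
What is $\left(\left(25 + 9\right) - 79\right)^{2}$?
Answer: $2025$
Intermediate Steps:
$\left(\left(25 + 9\right) - 79\right)^{2} = \left(34 - 79\right)^{2} = \left(-45\right)^{2} = 2025$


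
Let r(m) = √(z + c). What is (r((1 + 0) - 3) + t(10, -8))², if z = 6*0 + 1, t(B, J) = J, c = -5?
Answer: 60 - 32*I ≈ 60.0 - 32.0*I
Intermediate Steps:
z = 1 (z = 0 + 1 = 1)
r(m) = 2*I (r(m) = √(1 - 5) = √(-4) = 2*I)
(r((1 + 0) - 3) + t(10, -8))² = (2*I - 8)² = (-8 + 2*I)²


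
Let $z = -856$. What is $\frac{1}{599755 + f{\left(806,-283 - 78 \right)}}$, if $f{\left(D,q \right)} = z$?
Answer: $\frac{1}{598899} \approx 1.6697 \cdot 10^{-6}$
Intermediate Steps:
$f{\left(D,q \right)} = -856$
$\frac{1}{599755 + f{\left(806,-283 - 78 \right)}} = \frac{1}{599755 - 856} = \frac{1}{598899}$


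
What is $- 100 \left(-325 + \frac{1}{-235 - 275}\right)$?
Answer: $\frac{1657510}{51} \approx 32500.0$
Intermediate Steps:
$- 100 \left(-325 + \frac{1}{-235 - 275}\right) = - 100 \left(-325 + \frac{1}{-510}\right) = - 100 \left(-325 - \frac{1}{510}\right) = \left(-100\right) \left(- \frac{165751}{510}\right) = \frac{1657510}{51}$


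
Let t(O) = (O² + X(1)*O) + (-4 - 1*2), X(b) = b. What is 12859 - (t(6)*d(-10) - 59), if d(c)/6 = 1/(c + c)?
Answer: 64644/5 ≈ 12929.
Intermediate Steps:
d(c) = 3/c (d(c) = 6/(c + c) = 6/((2*c)) = 6*(1/(2*c)) = 3/c)
t(O) = -6 + O + O² (t(O) = (O² + 1*O) + (-4 - 1*2) = (O² + O) + (-4 - 2) = (O + O²) - 6 = -6 + O + O²)
12859 - (t(6)*d(-10) - 59) = 12859 - ((-6 + 6 + 6²)*(3/(-10)) - 59) = 12859 - ((-6 + 6 + 36)*(3*(-⅒)) - 59) = 12859 - (36*(-3/10) - 59) = 12859 - (-54/5 - 59) = 12859 - 1*(-349/5) = 12859 + 349/5 = 64644/5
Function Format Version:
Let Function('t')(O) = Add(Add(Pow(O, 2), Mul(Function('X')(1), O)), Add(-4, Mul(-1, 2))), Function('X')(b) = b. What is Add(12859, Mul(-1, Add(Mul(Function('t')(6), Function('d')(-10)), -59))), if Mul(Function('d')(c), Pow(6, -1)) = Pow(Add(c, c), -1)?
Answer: Rational(64644, 5) ≈ 12929.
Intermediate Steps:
Function('d')(c) = Mul(3, Pow(c, -1)) (Function('d')(c) = Mul(6, Pow(Add(c, c), -1)) = Mul(6, Pow(Mul(2, c), -1)) = Mul(6, Mul(Rational(1, 2), Pow(c, -1))) = Mul(3, Pow(c, -1)))
Function('t')(O) = Add(-6, O, Pow(O, 2)) (Function('t')(O) = Add(Add(Pow(O, 2), Mul(1, O)), Add(-4, Mul(-1, 2))) = Add(Add(Pow(O, 2), O), Add(-4, -2)) = Add(Add(O, Pow(O, 2)), -6) = Add(-6, O, Pow(O, 2)))
Add(12859, Mul(-1, Add(Mul(Function('t')(6), Function('d')(-10)), -59))) = Add(12859, Mul(-1, Add(Mul(Add(-6, 6, Pow(6, 2)), Mul(3, Pow(-10, -1))), -59))) = Add(12859, Mul(-1, Add(Mul(Add(-6, 6, 36), Mul(3, Rational(-1, 10))), -59))) = Add(12859, Mul(-1, Add(Mul(36, Rational(-3, 10)), -59))) = Add(12859, Mul(-1, Add(Rational(-54, 5), -59))) = Add(12859, Mul(-1, Rational(-349, 5))) = Add(12859, Rational(349, 5)) = Rational(64644, 5)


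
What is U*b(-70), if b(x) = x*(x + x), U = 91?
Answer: 891800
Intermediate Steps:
b(x) = 2*x**2 (b(x) = x*(2*x) = 2*x**2)
U*b(-70) = 91*(2*(-70)**2) = 91*(2*4900) = 91*9800 = 891800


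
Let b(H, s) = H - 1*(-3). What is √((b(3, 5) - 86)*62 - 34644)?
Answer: 2*I*√9901 ≈ 199.01*I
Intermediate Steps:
b(H, s) = 3 + H (b(H, s) = H + 3 = 3 + H)
√((b(3, 5) - 86)*62 - 34644) = √(((3 + 3) - 86)*62 - 34644) = √((6 - 86)*62 - 34644) = √(-80*62 - 34644) = √(-4960 - 34644) = √(-39604) = 2*I*√9901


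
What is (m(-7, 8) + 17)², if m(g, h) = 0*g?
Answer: 289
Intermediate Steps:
m(g, h) = 0
(m(-7, 8) + 17)² = (0 + 17)² = 17² = 289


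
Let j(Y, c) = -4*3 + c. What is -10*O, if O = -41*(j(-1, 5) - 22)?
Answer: -11890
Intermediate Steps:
j(Y, c) = -12 + c
O = 1189 (O = -41*((-12 + 5) - 22) = -41*(-7 - 22) = -41*(-29) = 1189)
-10*O = -10*1189 = -11890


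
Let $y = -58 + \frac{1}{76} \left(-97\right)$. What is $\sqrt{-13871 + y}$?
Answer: $\frac{i \sqrt{20115319}}{38} \approx 118.03 i$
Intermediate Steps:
$y = - \frac{4505}{76}$ ($y = -58 + \frac{1}{76} \left(-97\right) = -58 - \frac{97}{76} = - \frac{4505}{76} \approx -59.276$)
$\sqrt{-13871 + y} = \sqrt{-13871 - \frac{4505}{76}} = \sqrt{- \frac{1058701}{76}} = \frac{i \sqrt{20115319}}{38}$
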